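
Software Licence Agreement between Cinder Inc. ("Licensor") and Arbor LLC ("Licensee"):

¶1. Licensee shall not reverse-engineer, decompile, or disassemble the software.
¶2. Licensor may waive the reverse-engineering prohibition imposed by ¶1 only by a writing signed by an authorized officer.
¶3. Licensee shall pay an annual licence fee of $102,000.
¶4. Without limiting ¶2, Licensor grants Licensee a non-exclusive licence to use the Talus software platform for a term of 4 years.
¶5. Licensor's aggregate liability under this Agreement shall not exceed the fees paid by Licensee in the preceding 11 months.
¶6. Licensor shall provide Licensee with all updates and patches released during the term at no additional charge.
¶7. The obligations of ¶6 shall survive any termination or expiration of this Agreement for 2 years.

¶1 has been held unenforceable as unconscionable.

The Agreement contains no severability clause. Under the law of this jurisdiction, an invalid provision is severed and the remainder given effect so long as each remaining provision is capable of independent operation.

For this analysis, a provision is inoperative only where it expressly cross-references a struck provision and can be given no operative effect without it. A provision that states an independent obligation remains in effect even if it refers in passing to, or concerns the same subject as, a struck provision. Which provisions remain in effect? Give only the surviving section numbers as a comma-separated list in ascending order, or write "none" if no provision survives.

3, 4, 5, 6, 7

¶1 is struck. The only function of ¶2 is the waiver condition for ¶1, so it cannot stand once ¶1 is removed. ¶4 mentions ¶2 but its own obligation stands independently of ¶2, so ¶4 is not affected. With no severability clause, the stated default rule severs what cannot stand and enforces each remaining provision that can operate on its own. That leaves ¶3, ¶4, ¶5, ¶6, and ¶7 in effect.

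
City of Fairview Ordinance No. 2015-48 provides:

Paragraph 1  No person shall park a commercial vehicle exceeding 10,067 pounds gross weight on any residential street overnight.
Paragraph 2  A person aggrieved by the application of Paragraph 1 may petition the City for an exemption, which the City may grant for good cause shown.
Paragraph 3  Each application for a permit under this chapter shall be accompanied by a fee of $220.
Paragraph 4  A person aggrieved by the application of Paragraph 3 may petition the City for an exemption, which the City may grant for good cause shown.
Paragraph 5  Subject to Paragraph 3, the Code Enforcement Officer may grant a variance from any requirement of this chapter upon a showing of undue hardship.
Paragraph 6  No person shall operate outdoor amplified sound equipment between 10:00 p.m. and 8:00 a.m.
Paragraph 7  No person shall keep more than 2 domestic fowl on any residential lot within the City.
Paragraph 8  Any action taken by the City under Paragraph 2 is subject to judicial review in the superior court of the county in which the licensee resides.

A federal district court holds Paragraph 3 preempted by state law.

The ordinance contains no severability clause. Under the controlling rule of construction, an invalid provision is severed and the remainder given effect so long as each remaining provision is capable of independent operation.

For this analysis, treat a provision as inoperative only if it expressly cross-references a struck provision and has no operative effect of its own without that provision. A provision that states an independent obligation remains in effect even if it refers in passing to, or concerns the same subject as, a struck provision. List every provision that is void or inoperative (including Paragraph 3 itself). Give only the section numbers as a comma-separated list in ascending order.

Paragraph 3 is struck. Paragraph 4 has no operative effect of its own apart from Paragraph 3 and is therefore inoperative. Paragraph 5 mentions Paragraph 3 but its own obligation stands independently of Paragraph 3, so Paragraph 5 is not affected. With no severability clause, the stated default rule severs what cannot stand and enforces each remaining provision that can operate on its own. That leaves Paragraph 1, Paragraph 2, Paragraph 5, Paragraph 6, Paragraph 7, and Paragraph 8 in effect.

3, 4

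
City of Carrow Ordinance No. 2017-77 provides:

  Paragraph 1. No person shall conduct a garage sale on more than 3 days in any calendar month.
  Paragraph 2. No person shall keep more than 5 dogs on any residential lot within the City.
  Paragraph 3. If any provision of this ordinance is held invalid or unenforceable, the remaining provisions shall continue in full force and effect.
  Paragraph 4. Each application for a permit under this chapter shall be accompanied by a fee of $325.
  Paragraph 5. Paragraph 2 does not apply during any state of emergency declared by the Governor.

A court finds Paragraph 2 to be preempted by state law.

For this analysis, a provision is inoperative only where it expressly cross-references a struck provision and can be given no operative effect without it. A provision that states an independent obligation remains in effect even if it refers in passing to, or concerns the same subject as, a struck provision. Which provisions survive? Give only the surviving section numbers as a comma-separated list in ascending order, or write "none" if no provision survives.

1, 3, 4

Paragraph 2 is struck. The only function of Paragraph 5 is the emergency suspension of Paragraph 2, so it cannot stand once Paragraph 2 is removed. Paragraph 3 is a severability clause and preserves every provision that can still be given independent effect. Paragraph 1, Paragraph 3, and Paragraph 4 remain in effect.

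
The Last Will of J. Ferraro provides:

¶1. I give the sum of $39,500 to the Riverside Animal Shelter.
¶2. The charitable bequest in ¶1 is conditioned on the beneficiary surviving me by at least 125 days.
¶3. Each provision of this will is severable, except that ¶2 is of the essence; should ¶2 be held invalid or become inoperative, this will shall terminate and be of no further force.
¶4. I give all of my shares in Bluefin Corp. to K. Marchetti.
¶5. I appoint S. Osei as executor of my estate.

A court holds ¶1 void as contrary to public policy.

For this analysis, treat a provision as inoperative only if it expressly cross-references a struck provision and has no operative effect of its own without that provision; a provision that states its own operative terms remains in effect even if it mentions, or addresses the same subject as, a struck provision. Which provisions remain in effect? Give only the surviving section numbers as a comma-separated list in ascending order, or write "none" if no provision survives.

¶1 is struck. ¶2 operates only by reference to ¶1, so it falls with ¶1. ¶3 makes ¶2 an essential term, and ¶2 has been rendered inoperative by the cascade; under ¶3, the entire will is therefore void. No provision of the will survives.

none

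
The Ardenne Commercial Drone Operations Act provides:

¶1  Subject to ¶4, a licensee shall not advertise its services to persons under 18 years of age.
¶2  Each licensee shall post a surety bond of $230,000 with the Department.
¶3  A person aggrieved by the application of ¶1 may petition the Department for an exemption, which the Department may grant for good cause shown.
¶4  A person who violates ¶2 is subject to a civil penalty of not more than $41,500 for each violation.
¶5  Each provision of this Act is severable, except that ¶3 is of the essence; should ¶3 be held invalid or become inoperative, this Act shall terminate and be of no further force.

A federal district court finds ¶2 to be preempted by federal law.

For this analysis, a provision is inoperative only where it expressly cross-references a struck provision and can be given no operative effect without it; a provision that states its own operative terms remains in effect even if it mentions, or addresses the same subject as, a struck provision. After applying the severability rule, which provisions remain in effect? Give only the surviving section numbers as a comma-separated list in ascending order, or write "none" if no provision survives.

1, 3, 5

¶2 is struck. ¶4 merely fixes the civil penalty for violating ¶2; with ¶2 gone it has nothing to operate on and falls away. Although ¶1 refers to ¶4, its operative terms do not depend on ¶4, so it remains in effect. ¶5 makes ¶3 an essential term, but ¶3 is unaffected, so the severability proviso in ¶5 preserves the remaining provisions. The provisions still in force are ¶1, ¶3, and ¶5.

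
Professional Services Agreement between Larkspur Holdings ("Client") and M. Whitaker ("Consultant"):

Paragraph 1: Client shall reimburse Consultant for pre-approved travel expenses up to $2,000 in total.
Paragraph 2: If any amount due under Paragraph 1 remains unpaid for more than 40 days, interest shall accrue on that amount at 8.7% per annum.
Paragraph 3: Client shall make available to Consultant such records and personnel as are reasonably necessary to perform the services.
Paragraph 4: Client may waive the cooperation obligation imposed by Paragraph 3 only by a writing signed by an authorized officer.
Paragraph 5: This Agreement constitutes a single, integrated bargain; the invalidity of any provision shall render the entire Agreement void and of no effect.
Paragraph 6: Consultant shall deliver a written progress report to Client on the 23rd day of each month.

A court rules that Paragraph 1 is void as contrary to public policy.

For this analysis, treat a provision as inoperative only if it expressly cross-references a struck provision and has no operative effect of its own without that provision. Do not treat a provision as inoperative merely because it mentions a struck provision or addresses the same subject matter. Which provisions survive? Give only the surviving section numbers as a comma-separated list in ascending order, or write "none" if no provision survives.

Paragraph 1 is struck. The whole of Paragraph 2 is the default interest on the expense reimbursement, defined by reference to Paragraph 1, so Paragraph 2 cannot stand once Paragraph 1 is removed. Paragraph 5 provides that the Agreement is not severable, so the invalidity of any one provision voids the entire Agreement. No provision of the Agreement survives.

none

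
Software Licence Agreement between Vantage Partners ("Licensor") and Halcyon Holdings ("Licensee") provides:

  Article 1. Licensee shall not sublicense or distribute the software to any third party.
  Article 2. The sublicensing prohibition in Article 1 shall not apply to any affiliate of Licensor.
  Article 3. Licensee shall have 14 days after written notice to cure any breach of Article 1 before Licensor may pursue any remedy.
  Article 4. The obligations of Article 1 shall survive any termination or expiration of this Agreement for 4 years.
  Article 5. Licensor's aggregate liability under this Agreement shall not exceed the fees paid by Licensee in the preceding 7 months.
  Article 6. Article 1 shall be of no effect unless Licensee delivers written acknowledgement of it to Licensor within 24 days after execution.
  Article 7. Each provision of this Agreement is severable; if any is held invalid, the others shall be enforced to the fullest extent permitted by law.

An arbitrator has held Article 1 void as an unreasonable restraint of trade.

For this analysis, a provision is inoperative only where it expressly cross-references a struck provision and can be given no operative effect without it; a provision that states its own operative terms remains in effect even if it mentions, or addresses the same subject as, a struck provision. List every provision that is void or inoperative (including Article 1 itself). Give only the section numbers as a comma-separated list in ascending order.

Article 1 is struck. Article 2 has no operative effect of its own apart from Article 1 and is therefore inoperative. Article 3 operates only by reference to Article 1, so it falls with Article 1. Article 4 has no operative effect of its own apart from Article 1 and is therefore inoperative. Article 6 has no operative effect of its own apart from Article 1 and is therefore inoperative. Article 7 is a severability clause and preserves every provision that can still be given independent effect. Article 5 and Article 7 remain in effect.

1, 2, 3, 4, 6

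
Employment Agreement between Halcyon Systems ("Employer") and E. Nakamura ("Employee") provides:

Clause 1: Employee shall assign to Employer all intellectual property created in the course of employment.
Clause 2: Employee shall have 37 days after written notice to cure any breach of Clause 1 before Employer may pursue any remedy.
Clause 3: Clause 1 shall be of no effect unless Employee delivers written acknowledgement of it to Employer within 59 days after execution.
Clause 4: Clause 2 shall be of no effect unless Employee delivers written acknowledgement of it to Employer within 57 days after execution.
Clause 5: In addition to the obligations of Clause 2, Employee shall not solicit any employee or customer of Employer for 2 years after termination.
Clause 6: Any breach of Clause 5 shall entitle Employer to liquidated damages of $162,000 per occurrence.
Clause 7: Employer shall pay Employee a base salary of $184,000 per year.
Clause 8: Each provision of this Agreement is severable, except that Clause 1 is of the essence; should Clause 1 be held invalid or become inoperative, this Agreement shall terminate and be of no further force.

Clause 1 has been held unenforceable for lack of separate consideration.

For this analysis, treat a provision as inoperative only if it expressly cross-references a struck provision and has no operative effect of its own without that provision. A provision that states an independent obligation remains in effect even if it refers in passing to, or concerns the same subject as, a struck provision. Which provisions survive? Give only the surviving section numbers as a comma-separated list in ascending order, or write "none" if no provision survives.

Clause 1 is struck. The only function of Clause 2 is the cure period for breach of Clause 1, so it cannot stand once Clause 1 is removed. The only function of Clause 3 is the acknowledgement condition for Clause 1, so it cannot stand once Clause 1 is removed. The only function of Clause 4 is the acknowledgement condition for Clause 2, so it cannot stand once Clause 2 is removed. Clause 8 makes Clause 1 an essential term, and Clause 1 is the provision held invalid; under Clause 8, the entire Agreement is therefore void. No provision of the Agreement survives.

none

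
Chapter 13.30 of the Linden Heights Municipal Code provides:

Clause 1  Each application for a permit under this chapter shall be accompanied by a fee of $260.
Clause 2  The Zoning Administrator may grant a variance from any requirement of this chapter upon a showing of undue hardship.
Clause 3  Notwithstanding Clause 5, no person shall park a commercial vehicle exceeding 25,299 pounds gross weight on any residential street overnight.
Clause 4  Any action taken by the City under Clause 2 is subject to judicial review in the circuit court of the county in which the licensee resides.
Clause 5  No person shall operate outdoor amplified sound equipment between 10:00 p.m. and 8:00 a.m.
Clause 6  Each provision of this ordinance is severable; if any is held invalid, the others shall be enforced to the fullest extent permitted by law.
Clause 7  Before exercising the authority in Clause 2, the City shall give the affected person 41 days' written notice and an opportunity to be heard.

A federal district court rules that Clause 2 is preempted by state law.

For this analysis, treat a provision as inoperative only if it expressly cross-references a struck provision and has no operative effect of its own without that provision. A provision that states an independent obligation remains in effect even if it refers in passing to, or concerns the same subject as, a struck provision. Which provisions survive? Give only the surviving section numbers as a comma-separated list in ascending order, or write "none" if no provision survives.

Clause 2 is struck. The only function of Clause 4 is the judicial-review right for Clause 2, so it cannot stand once Clause 2 is removed. Clause 7 operates only by reference to Clause 2, so it falls with Clause 2. Clause 6 is a severability clause and preserves every provision that can still be given independent effect. Clause 1, Clause 3, Clause 5, and Clause 6 remain in effect.

1, 3, 5, 6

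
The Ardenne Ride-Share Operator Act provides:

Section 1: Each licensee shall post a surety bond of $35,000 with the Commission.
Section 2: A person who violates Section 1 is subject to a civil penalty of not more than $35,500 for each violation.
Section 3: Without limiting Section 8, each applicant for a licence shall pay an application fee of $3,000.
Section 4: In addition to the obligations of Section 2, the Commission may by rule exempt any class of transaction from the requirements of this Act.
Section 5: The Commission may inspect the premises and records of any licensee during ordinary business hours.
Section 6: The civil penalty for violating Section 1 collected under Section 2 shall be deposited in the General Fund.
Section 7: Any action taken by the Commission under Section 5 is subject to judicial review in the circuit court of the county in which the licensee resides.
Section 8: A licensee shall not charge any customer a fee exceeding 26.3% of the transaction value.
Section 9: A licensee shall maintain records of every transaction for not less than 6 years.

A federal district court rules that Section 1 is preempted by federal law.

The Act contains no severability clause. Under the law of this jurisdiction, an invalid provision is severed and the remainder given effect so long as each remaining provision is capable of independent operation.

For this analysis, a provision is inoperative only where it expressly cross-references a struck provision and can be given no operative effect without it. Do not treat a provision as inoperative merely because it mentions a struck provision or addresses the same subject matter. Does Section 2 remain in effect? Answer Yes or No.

No

Section 1 is struck. Section 2 has no operative effect of its own apart from Section 1 and is therefore inoperative. Section 6 operates only by reference to Section 2, so it falls with Section 2. Although Section 4 refers to Section 2, its operative terms do not depend on Section 2, so it remains in effect. With no severability clause, the stated default rule severs what cannot stand and enforces each remaining provision that can operate on its own. That leaves Section 3, Section 4, Section 5, Section 7, Section 8, and Section 9 in effect. Section 2 is among the inoperative provisions, so the answer is no.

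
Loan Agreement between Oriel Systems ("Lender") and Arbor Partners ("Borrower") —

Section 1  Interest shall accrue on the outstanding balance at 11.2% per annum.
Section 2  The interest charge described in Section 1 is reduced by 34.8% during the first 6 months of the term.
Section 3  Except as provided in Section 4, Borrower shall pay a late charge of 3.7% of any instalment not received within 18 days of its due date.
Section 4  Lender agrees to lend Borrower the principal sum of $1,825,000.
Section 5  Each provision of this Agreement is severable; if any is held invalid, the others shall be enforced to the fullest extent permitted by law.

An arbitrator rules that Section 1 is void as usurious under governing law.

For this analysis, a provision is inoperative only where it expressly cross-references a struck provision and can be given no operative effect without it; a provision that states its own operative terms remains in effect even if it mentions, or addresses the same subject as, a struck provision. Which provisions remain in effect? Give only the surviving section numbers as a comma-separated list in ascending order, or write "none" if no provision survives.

Section 1 is struck. The whole of Section 2 is the introductory reduction to the interest charge, defined by reference to Section 1, so Section 2 cannot stand once Section 1 is removed. Under the severability clause in Section 5, the remaining provisions continue in force. Section 3, Section 4, and Section 5 remain in effect.

3, 4, 5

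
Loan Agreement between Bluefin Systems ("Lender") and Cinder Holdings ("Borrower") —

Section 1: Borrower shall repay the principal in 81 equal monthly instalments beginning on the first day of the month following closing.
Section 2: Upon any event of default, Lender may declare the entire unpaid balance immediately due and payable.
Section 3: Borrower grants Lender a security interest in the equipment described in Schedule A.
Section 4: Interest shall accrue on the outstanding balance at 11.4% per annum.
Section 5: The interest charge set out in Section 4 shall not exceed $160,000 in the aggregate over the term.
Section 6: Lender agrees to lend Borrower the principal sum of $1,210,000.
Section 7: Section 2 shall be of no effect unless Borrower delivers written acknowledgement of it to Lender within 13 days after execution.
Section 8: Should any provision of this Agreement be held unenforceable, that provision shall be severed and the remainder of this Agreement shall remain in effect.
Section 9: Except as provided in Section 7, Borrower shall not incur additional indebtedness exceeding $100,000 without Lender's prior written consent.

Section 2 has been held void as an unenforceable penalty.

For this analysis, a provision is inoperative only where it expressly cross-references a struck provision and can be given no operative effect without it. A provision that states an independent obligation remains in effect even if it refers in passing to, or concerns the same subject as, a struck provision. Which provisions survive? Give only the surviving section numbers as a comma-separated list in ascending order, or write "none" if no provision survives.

Section 2 is struck. The only function of Section 7 is the acknowledgement condition for Section 2, so it cannot stand once Section 2 is removed. Although Section 9 refers to Section 7, its operative terms do not depend on Section 7, so it remains in effect. Section 8 is a severability clause and preserves every provision that can still be given independent effect. The provisions still in force are Section 1, Section 3, Section 4, Section 5, Section 6, Section 8, and Section 9.

1, 3, 4, 5, 6, 8, 9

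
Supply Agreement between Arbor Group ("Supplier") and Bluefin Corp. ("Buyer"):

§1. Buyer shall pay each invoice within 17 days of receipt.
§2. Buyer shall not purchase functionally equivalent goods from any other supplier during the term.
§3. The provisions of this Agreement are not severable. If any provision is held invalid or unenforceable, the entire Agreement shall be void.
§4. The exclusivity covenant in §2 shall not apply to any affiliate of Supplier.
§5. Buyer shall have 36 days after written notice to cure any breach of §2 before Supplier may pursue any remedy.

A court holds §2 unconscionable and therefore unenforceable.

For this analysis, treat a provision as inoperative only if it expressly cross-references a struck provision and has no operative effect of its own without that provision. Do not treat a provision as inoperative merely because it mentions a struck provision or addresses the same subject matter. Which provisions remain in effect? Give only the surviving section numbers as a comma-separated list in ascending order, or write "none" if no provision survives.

§2 is struck. §4 has no operative effect of its own apart from §2 and is therefore inoperative. §5 merely fixes the cure period for breach of §2; with §2 gone it has nothing to operate on and falls away. §3 provides that the Agreement is not severable, so the invalidity of any one provision voids the entire Agreement. No provision of the Agreement survives.

none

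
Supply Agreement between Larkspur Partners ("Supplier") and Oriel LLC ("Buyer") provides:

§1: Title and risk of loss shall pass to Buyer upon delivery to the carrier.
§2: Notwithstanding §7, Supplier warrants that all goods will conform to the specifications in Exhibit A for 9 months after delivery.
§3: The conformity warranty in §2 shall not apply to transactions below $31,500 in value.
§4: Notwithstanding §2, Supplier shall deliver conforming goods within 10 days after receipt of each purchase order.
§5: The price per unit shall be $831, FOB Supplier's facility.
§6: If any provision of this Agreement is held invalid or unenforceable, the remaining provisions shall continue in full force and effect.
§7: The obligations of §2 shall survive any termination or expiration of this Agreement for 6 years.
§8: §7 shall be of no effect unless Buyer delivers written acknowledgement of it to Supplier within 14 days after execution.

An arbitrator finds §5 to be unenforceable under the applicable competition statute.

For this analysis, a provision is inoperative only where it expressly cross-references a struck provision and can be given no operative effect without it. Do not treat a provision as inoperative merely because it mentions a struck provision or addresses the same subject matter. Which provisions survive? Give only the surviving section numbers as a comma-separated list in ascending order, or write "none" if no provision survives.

1, 2, 3, 4, 6, 7, 8

§5 is struck. No other provision's operative terms depend on §5. §6 is a severability clause and preserves every provision that can still be given independent effect. That leaves §1, §2, §3, §4, §6, §7, and §8 in effect.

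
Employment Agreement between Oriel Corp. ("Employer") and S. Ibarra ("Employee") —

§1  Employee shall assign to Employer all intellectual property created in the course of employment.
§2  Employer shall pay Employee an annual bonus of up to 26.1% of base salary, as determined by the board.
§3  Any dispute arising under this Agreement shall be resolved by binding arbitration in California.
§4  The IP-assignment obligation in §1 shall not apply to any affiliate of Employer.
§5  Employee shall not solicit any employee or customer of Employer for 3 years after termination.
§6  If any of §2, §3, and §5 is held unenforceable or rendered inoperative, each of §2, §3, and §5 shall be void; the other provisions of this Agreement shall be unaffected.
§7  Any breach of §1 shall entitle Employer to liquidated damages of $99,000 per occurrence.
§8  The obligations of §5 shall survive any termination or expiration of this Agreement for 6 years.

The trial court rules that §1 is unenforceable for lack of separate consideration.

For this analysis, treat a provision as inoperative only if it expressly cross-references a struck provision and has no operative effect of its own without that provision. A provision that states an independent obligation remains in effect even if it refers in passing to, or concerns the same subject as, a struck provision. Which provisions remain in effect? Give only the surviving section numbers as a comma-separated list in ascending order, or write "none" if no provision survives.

2, 3, 5, 6, 8

§1 is struck. The whole of §4 is the carve-out from the IP-assignment obligation, defined by reference to §1, so §4 cannot stand once §1 is removed. §7 does nothing except set the liquidated-damages amount by reference to §1; with §1 gone it has no independent effect and is inoperative. §6 ties §2, §3, and §5 together, but none of those is affected here; the remaining provisions continue in force under §6. The provisions still in force are §2, §3, §5, §6, and §8.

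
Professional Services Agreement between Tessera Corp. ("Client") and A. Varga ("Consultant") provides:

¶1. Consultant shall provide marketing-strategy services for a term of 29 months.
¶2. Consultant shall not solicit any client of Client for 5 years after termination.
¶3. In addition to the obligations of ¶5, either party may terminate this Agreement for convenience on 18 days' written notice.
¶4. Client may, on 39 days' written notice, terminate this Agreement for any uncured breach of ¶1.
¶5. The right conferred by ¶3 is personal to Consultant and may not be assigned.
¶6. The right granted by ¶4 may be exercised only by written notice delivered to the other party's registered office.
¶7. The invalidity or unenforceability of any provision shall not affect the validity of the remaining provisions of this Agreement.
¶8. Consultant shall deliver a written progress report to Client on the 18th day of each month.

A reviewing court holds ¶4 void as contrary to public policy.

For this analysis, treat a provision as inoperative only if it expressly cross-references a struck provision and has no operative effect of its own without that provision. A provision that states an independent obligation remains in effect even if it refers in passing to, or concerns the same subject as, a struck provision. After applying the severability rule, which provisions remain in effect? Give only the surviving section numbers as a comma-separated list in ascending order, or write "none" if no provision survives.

¶4 is struck. The only function of ¶6 is the notice requirement for ¶4, so it cannot stand once ¶4 is removed. Under the severability clause in ¶7, the remaining provisions continue in force. That leaves ¶1, ¶2, ¶3, ¶5, ¶7, and ¶8 in effect.

1, 2, 3, 5, 7, 8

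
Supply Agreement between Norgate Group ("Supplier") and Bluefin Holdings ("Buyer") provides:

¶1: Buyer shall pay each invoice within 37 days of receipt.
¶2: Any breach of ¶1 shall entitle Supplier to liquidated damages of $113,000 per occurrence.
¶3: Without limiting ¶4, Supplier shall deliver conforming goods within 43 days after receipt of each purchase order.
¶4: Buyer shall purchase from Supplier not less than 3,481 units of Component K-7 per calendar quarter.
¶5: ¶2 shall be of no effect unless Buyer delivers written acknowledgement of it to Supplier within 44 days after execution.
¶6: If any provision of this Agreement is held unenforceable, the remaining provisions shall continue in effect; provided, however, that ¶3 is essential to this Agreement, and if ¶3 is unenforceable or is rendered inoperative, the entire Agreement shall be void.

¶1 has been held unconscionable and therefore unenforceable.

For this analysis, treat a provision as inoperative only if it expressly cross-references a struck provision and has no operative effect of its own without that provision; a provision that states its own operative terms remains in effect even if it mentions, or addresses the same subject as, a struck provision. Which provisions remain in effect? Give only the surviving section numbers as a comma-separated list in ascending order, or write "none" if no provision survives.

¶1 is struck. ¶2 has no operative effect of its own apart from ¶1 and is therefore inoperative. ¶5 merely fixes the acknowledgement condition for ¶2; with ¶2 gone it has nothing to operate on and falls away. ¶6 makes ¶3 an essential term, but ¶3 is unaffected, so the severability proviso in ¶6 preserves the remaining provisions. ¶3, ¶4, and ¶6 remain in effect.

3, 4, 6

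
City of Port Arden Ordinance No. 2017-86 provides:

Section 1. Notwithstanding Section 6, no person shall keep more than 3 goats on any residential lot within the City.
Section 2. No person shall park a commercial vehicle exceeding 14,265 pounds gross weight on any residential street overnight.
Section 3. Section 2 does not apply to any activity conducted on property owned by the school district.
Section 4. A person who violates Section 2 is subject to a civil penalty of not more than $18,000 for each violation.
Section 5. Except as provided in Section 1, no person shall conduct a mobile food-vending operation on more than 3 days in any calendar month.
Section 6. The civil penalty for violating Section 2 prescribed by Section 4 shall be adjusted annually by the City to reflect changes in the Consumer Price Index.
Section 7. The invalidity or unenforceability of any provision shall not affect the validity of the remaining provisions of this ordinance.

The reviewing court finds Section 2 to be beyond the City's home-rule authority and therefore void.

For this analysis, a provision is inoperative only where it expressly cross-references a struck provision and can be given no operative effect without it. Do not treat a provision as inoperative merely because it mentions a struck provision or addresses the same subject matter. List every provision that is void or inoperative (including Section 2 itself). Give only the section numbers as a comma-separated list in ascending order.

Section 2 is struck. Section 3 merely fixes the public-property exemption from Section 2; with Section 2 gone it has nothing to operate on and falls away. Section 4 merely fixes the civil penalty for violating Section 2; with Section 2 gone it has nothing to operate on and falls away. Section 6 operates only by reference to Section 4, so it falls with Section 4. Although Section 1 refers to Section 6, its operative terms do not depend on Section 6, so it remains in effect. Section 7 is a severability clause and preserves every provision that can still be given independent effect. Section 1, Section 5, and Section 7 remain in effect.

2, 3, 4, 6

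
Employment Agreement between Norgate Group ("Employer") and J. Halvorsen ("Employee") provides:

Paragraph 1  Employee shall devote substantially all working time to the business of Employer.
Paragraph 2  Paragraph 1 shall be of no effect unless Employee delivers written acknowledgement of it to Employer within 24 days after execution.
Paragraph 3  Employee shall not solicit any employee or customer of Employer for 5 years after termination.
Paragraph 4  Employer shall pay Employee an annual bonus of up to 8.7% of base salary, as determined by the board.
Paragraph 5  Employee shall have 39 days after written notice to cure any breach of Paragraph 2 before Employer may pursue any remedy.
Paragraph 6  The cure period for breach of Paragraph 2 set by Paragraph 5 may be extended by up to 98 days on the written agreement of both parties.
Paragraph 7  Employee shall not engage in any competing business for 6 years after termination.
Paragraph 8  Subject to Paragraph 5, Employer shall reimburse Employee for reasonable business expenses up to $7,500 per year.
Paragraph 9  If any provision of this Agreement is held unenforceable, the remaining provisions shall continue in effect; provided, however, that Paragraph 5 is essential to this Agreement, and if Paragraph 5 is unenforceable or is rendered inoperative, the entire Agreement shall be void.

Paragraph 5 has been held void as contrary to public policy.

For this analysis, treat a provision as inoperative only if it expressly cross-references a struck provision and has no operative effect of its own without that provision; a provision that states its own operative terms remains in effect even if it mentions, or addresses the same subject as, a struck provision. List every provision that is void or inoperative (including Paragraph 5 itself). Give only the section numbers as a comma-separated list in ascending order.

1, 2, 3, 4, 5, 6, 7, 8, 9

Paragraph 5 is struck. Paragraph 6 has no operative effect of its own apart from Paragraph 5 and is therefore inoperative. Paragraph 9 makes Paragraph 5 an essential term, and Paragraph 5 is the provision held invalid; under Paragraph 9, the entire Agreement is therefore void. No provision of the Agreement survives.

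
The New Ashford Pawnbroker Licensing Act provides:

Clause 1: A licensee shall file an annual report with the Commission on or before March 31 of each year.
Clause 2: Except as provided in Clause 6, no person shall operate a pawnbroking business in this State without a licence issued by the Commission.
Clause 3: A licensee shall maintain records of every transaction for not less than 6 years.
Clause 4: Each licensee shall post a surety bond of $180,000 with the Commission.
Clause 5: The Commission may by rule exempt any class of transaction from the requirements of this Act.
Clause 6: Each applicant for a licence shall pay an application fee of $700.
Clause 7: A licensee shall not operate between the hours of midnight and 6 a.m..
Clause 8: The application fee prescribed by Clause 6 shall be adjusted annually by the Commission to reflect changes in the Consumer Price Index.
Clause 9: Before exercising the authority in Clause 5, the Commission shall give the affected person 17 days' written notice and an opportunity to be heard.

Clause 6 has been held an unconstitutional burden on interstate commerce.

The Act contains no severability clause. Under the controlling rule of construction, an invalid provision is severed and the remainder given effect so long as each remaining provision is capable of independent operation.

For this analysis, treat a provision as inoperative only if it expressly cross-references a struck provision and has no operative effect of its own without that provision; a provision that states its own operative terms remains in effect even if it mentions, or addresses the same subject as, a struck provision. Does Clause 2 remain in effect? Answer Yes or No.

Clause 6 is struck. Clause 8 does nothing except set the indexation of the application fee by reference to Clause 6; with Clause 6 gone it has no independent effect and is inoperative. Clause 2 mentions Clause 6 but its own obligation stands independently of Clause 6, so Clause 2 is not affected. Under the stated default rule, only provisions that cannot operate independently fall away; the rest are enforced. The provisions still in force are Clause 1, Clause 2, Clause 3, Clause 4, Clause 5, Clause 7, and Clause 9. Clause 2 is among the surviving provisions, so the answer is yes.

Yes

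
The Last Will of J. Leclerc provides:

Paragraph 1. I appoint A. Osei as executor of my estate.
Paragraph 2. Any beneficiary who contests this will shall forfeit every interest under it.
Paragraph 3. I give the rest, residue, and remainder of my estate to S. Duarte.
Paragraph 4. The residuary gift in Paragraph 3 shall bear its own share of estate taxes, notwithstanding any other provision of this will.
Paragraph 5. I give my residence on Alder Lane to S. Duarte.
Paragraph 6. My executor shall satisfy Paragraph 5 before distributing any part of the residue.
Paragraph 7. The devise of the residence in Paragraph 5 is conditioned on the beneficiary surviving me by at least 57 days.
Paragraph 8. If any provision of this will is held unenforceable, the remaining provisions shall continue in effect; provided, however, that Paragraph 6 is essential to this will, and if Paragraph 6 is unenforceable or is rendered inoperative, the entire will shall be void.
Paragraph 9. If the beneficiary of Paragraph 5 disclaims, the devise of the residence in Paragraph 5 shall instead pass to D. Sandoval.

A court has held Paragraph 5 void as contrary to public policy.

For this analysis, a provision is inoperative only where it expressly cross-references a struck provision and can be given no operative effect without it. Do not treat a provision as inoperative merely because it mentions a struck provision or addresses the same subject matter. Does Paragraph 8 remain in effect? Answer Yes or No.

Paragraph 5 is struck. The only function of Paragraph 6 is the priority direction for Paragraph 5, so it cannot stand once Paragraph 5 is removed. Paragraph 7 operates only by reference to Paragraph 5, so it falls with Paragraph 5. Paragraph 9 has no operative effect of its own apart from Paragraph 5 and is therefore inoperative. Paragraph 8 makes Paragraph 6 an essential term, and Paragraph 6 has been rendered inoperative by the cascade; under Paragraph 8, the entire will is therefore void. No provision of the will survives. Paragraph 8 is among the inoperative provisions, so the answer is no.

No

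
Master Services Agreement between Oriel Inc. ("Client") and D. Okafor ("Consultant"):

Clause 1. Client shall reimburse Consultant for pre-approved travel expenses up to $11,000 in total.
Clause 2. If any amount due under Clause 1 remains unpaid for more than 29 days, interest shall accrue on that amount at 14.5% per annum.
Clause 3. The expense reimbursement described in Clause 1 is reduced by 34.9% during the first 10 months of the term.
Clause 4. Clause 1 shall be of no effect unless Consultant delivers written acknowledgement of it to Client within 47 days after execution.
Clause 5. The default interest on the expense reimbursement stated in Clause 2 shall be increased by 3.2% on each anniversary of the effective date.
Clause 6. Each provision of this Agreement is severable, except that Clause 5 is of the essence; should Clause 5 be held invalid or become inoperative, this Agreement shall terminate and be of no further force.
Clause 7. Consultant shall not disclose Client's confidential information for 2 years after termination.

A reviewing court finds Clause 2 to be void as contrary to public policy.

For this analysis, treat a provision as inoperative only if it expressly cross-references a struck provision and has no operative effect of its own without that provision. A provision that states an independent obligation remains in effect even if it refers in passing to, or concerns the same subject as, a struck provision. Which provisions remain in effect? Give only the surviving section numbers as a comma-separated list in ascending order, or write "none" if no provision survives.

Clause 2 is struck. Clause 5 does nothing except set the escalation of the default interest on the expense reimbursement by reference to Clause 2; with Clause 2 gone it has no independent effect and is inoperative. Clause 6 makes Clause 5 an essential term, and Clause 5 has been rendered inoperative by the cascade; under Clause 6, the entire Agreement is therefore void. No provision of the Agreement survives.

none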